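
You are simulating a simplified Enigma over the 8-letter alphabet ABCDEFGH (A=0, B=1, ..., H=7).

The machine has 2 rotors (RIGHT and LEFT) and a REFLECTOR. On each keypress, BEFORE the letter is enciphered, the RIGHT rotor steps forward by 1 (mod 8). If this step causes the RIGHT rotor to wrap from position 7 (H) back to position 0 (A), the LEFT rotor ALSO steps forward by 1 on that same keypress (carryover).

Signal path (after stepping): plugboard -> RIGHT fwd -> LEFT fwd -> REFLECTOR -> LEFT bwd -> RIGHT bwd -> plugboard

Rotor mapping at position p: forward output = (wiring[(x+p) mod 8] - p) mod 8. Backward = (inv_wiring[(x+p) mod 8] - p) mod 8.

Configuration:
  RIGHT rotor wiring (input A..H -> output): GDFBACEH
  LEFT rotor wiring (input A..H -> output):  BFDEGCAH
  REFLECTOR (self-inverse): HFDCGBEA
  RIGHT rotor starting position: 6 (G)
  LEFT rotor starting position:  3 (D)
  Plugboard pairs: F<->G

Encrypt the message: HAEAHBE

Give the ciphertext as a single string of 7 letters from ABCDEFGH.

Char 1 ('H'): step: R->7, L=3; H->plug->H->R->F->L->G->refl->E->L'->E->R'->C->plug->C
Char 2 ('A'): step: R->0, L->4 (L advanced); A->plug->A->R->G->L->H->refl->A->L'->H->R'->H->plug->H
Char 3 ('E'): step: R->1, L=4; E->plug->E->R->B->L->G->refl->E->L'->C->R'->A->plug->A
Char 4 ('A'): step: R->2, L=4; A->plug->A->R->D->L->D->refl->C->L'->A->R'->D->plug->D
Char 5 ('H'): step: R->3, L=4; H->plug->H->R->C->L->E->refl->G->L'->B->R'->D->plug->D
Char 6 ('B'): step: R->4, L=4; B->plug->B->R->G->L->H->refl->A->L'->H->R'->F->plug->G
Char 7 ('E'): step: R->5, L=4; E->plug->E->R->G->L->H->refl->A->L'->H->R'->B->plug->B

Answer: CHADDGB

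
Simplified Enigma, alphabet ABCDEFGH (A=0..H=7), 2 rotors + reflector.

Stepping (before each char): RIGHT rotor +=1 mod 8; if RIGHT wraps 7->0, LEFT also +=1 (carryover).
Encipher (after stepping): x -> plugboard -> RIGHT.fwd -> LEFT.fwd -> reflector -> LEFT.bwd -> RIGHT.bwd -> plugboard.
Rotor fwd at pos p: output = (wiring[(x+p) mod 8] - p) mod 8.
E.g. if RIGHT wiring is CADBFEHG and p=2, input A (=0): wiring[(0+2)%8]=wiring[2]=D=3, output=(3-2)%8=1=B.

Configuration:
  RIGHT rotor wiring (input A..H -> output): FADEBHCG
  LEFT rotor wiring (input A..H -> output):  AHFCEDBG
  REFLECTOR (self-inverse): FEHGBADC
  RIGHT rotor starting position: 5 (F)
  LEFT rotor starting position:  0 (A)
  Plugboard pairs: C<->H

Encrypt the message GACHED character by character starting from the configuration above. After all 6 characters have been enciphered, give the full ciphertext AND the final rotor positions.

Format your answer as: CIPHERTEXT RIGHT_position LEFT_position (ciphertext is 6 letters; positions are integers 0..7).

Answer: CEADGH 3 1

Derivation:
Char 1 ('G'): step: R->6, L=0; G->plug->G->R->D->L->C->refl->H->L'->B->R'->H->plug->C
Char 2 ('A'): step: R->7, L=0; A->plug->A->R->H->L->G->refl->D->L'->F->R'->E->plug->E
Char 3 ('C'): step: R->0, L->1 (L advanced); C->plug->H->R->G->L->F->refl->A->L'->F->R'->A->plug->A
Char 4 ('H'): step: R->1, L=1; H->plug->C->R->D->L->D->refl->G->L'->A->R'->D->plug->D
Char 5 ('E'): step: R->2, L=1; E->plug->E->R->A->L->G->refl->D->L'->D->R'->G->plug->G
Char 6 ('D'): step: R->3, L=1; D->plug->D->R->H->L->H->refl->C->L'->E->R'->C->plug->H
Final: ciphertext=CEADGH, RIGHT=3, LEFT=1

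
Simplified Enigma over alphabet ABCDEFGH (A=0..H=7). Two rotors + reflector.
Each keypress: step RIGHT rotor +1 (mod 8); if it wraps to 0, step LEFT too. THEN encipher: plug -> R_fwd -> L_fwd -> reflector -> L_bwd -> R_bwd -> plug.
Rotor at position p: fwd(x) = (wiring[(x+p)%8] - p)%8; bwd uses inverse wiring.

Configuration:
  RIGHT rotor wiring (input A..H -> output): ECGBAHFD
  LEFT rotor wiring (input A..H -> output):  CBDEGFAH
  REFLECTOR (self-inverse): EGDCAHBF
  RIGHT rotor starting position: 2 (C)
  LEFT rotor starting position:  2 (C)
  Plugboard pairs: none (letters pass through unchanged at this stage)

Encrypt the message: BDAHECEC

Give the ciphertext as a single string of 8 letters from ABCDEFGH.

Char 1 ('B'): step: R->3, L=2; B->plug->B->R->F->L->F->refl->H->L'->H->R'->G->plug->G
Char 2 ('D'): step: R->4, L=2; D->plug->D->R->H->L->H->refl->F->L'->F->R'->H->plug->H
Char 3 ('A'): step: R->5, L=2; A->plug->A->R->C->L->E->refl->A->L'->G->R'->C->plug->C
Char 4 ('H'): step: R->6, L=2; H->plug->H->R->B->L->C->refl->D->L'->D->R'->F->plug->F
Char 5 ('E'): step: R->7, L=2; E->plug->E->R->C->L->E->refl->A->L'->G->R'->H->plug->H
Char 6 ('C'): step: R->0, L->3 (L advanced); C->plug->C->R->G->L->G->refl->B->L'->A->R'->E->plug->E
Char 7 ('E'): step: R->1, L=3; E->plug->E->R->G->L->G->refl->B->L'->A->R'->C->plug->C
Char 8 ('C'): step: R->2, L=3; C->plug->C->R->G->L->G->refl->B->L'->A->R'->H->plug->H

Answer: GHCFHECH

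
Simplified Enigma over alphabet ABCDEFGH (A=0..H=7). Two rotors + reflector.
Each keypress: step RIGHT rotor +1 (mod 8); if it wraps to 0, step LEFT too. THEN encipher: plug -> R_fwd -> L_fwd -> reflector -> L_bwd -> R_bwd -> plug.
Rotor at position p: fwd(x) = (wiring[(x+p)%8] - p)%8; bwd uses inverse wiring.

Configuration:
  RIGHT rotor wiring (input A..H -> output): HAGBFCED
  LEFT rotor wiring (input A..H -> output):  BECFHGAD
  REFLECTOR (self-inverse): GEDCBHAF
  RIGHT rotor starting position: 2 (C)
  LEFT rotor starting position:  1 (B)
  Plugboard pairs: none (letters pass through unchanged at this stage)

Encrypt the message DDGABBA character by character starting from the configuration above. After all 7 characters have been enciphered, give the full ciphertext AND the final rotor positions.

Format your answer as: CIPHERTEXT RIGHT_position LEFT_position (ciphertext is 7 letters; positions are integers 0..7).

Char 1 ('D'): step: R->3, L=1; D->plug->D->R->B->L->B->refl->E->L'->C->R'->B->plug->B
Char 2 ('D'): step: R->4, L=1; D->plug->D->R->H->L->A->refl->G->L'->D->R'->E->plug->E
Char 3 ('G'): step: R->5, L=1; G->plug->G->R->E->L->F->refl->H->L'->F->R'->A->plug->A
Char 4 ('A'): step: R->6, L=1; A->plug->A->R->G->L->C->refl->D->L'->A->R'->E->plug->E
Char 5 ('B'): step: R->7, L=1; B->plug->B->R->A->L->D->refl->C->L'->G->R'->F->plug->F
Char 6 ('B'): step: R->0, L->2 (L advanced); B->plug->B->R->A->L->A->refl->G->L'->E->R'->G->plug->G
Char 7 ('A'): step: R->1, L=2; A->plug->A->R->H->L->C->refl->D->L'->B->R'->E->plug->E
Final: ciphertext=BEAEFGE, RIGHT=1, LEFT=2

Answer: BEAEFGE 1 2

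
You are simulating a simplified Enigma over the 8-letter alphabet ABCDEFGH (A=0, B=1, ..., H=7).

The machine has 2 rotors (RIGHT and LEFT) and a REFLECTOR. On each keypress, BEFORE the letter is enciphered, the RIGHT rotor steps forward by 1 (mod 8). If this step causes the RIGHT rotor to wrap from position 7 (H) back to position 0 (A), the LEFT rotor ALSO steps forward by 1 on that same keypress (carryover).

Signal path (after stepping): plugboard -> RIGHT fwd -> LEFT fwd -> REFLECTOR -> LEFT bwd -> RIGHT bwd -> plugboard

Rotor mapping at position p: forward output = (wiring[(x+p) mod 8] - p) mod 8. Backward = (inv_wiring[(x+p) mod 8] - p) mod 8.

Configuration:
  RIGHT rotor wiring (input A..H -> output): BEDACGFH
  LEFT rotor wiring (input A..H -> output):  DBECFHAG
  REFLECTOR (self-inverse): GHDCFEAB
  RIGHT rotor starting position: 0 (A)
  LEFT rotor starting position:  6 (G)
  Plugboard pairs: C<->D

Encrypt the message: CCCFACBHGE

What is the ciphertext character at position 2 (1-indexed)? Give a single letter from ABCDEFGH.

Char 1 ('C'): step: R->1, L=6; C->plug->D->R->B->L->A->refl->G->L'->E->R'->F->plug->F
Char 2 ('C'): step: R->2, L=6; C->plug->D->R->E->L->G->refl->A->L'->B->R'->A->plug->A

A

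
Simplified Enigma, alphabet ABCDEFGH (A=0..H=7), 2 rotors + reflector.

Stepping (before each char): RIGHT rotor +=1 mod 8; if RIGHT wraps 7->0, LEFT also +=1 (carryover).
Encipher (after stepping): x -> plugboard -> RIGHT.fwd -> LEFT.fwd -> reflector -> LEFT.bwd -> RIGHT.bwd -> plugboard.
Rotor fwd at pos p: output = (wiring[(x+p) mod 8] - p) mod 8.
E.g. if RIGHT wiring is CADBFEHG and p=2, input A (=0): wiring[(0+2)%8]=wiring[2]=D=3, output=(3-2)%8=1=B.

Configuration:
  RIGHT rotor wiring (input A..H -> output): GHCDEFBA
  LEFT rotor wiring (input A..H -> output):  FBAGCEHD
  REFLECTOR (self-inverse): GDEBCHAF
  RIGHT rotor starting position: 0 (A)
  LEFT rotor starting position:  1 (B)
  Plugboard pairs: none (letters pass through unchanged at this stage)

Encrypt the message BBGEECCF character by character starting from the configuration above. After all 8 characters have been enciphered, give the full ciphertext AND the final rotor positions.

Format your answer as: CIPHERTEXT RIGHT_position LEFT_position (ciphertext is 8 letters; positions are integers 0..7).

Char 1 ('B'): step: R->1, L=1; B->plug->B->R->B->L->H->refl->F->L'->C->R'->C->plug->C
Char 2 ('B'): step: R->2, L=1; B->plug->B->R->B->L->H->refl->F->L'->C->R'->C->plug->C
Char 3 ('G'): step: R->3, L=1; G->plug->G->R->E->L->D->refl->B->L'->D->R'->F->plug->F
Char 4 ('E'): step: R->4, L=1; E->plug->E->R->C->L->F->refl->H->L'->B->R'->B->plug->B
Char 5 ('E'): step: R->5, L=1; E->plug->E->R->C->L->F->refl->H->L'->B->R'->D->plug->D
Char 6 ('C'): step: R->6, L=1; C->plug->C->R->A->L->A->refl->G->L'->F->R'->F->plug->F
Char 7 ('C'): step: R->7, L=1; C->plug->C->R->A->L->A->refl->G->L'->F->R'->F->plug->F
Char 8 ('F'): step: R->0, L->2 (L advanced); F->plug->F->R->F->L->B->refl->D->L'->G->R'->A->plug->A
Final: ciphertext=CCFBDFFA, RIGHT=0, LEFT=2

Answer: CCFBDFFA 0 2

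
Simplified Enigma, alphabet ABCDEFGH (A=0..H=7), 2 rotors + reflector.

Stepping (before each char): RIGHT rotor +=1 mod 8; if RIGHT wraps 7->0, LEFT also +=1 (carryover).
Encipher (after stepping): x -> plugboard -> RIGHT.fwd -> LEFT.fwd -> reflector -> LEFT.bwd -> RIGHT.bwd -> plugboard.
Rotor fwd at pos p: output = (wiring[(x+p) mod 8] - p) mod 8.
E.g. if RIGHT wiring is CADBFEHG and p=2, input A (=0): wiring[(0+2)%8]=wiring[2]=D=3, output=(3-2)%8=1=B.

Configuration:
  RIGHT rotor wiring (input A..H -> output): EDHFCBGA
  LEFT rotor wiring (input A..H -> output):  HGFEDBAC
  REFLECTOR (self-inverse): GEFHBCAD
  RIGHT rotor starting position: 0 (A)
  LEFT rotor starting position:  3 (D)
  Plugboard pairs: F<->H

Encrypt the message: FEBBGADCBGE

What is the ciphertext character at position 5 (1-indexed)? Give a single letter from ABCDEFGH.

Char 1 ('F'): step: R->1, L=3; F->plug->H->R->D->L->F->refl->C->L'->H->R'->G->plug->G
Char 2 ('E'): step: R->2, L=3; E->plug->E->R->E->L->H->refl->D->L'->G->R'->F->plug->H
Char 3 ('B'): step: R->3, L=3; B->plug->B->R->H->L->C->refl->F->L'->D->R'->D->plug->D
Char 4 ('B'): step: R->4, L=3; B->plug->B->R->F->L->E->refl->B->L'->A->R'->E->plug->E
Char 5 ('G'): step: R->5, L=3; G->plug->G->R->A->L->B->refl->E->L'->F->R'->H->plug->F

F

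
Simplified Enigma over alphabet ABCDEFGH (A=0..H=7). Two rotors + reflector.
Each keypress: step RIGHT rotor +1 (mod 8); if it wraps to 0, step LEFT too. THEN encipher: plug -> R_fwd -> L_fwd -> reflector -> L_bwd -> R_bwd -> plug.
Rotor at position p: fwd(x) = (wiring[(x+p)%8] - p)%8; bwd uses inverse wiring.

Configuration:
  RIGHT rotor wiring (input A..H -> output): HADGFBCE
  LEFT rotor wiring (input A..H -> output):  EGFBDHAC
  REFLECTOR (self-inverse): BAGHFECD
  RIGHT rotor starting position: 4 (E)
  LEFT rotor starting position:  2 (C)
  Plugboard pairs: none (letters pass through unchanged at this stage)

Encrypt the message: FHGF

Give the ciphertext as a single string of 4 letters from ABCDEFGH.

Char 1 ('F'): step: R->5, L=2; F->plug->F->R->G->L->C->refl->G->L'->E->R'->A->plug->A
Char 2 ('H'): step: R->6, L=2; H->plug->H->R->D->L->F->refl->E->L'->H->R'->G->plug->G
Char 3 ('G'): step: R->7, L=2; G->plug->G->R->C->L->B->refl->A->L'->F->R'->A->plug->A
Char 4 ('F'): step: R->0, L->3 (L advanced); F->plug->F->R->B->L->A->refl->B->L'->F->R'->E->plug->E

Answer: AGAE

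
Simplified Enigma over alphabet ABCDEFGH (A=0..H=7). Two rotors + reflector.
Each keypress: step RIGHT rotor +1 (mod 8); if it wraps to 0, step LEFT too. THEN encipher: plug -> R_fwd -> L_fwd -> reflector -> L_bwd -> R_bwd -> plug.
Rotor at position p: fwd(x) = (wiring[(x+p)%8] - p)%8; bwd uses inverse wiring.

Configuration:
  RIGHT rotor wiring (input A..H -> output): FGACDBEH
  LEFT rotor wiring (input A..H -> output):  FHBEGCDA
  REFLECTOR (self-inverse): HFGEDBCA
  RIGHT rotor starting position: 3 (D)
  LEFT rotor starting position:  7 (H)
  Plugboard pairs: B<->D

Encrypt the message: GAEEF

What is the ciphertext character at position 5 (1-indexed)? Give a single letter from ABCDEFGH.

Char 1 ('G'): step: R->4, L=7; G->plug->G->R->E->L->F->refl->B->L'->A->R'->C->plug->C
Char 2 ('A'): step: R->5, L=7; A->plug->A->R->E->L->F->refl->B->L'->A->R'->D->plug->B
Char 3 ('E'): step: R->6, L=7; E->plug->E->R->C->L->A->refl->H->L'->F->R'->G->plug->G
Char 4 ('E'): step: R->7, L=7; E->plug->E->R->D->L->C->refl->G->L'->B->R'->D->plug->B
Char 5 ('F'): step: R->0, L->0 (L advanced); F->plug->F->R->B->L->H->refl->A->L'->H->R'->H->plug->H

H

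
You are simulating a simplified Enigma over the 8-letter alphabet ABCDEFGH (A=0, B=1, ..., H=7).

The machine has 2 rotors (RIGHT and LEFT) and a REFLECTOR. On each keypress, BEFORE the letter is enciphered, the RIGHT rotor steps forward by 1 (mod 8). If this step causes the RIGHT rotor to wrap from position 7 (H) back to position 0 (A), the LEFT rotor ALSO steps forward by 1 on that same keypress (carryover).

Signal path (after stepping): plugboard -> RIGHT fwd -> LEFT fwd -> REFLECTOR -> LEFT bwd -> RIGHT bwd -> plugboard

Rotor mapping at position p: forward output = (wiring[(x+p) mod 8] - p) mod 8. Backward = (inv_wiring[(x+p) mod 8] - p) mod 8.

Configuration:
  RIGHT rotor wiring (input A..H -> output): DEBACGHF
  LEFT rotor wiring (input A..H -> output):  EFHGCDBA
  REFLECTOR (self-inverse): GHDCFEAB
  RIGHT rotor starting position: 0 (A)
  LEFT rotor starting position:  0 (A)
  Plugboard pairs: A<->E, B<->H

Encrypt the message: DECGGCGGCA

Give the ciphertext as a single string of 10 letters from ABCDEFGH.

Answer: HFHBAGFHGG

Derivation:
Char 1 ('D'): step: R->1, L=0; D->plug->D->R->B->L->F->refl->E->L'->A->R'->B->plug->H
Char 2 ('E'): step: R->2, L=0; E->plug->A->R->H->L->A->refl->G->L'->D->R'->F->plug->F
Char 3 ('C'): step: R->3, L=0; C->plug->C->R->D->L->G->refl->A->L'->H->R'->B->plug->H
Char 4 ('G'): step: R->4, L=0; G->plug->G->R->F->L->D->refl->C->L'->E->R'->H->plug->B
Char 5 ('G'): step: R->5, L=0; G->plug->G->R->D->L->G->refl->A->L'->H->R'->E->plug->A
Char 6 ('C'): step: R->6, L=0; C->plug->C->R->F->L->D->refl->C->L'->E->R'->G->plug->G
Char 7 ('G'): step: R->7, L=0; G->plug->G->R->H->L->A->refl->G->L'->D->R'->F->plug->F
Char 8 ('G'): step: R->0, L->1 (L advanced); G->plug->G->R->H->L->D->refl->C->L'->E->R'->B->plug->H
Char 9 ('C'): step: R->1, L=1; C->plug->C->R->H->L->D->refl->C->L'->E->R'->G->plug->G
Char 10 ('A'): step: R->2, L=1; A->plug->E->R->F->L->A->refl->G->L'->B->R'->G->plug->G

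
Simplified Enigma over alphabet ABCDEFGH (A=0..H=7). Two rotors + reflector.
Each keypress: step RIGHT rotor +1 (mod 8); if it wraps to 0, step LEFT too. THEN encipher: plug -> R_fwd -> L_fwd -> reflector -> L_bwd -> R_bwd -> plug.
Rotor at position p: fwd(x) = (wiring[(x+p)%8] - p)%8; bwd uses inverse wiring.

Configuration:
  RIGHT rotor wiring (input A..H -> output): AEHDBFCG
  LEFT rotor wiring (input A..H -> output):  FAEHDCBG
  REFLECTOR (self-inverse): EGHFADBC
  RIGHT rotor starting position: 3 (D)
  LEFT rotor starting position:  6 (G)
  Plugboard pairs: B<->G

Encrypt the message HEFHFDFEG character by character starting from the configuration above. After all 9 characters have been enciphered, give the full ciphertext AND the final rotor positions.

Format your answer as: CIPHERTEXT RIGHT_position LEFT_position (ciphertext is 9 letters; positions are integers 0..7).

Answer: GCAFGHAGD 4 7

Derivation:
Char 1 ('H'): step: R->4, L=6; H->plug->H->R->H->L->E->refl->A->L'->B->R'->B->plug->G
Char 2 ('E'): step: R->5, L=6; E->plug->E->R->H->L->E->refl->A->L'->B->R'->C->plug->C
Char 3 ('F'): step: R->6, L=6; F->plug->F->R->F->L->B->refl->G->L'->E->R'->A->plug->A
Char 4 ('H'): step: R->7, L=6; H->plug->H->R->D->L->C->refl->H->L'->C->R'->F->plug->F
Char 5 ('F'): step: R->0, L->7 (L advanced); F->plug->F->R->F->L->E->refl->A->L'->E->R'->B->plug->G
Char 6 ('D'): step: R->1, L=7; D->plug->D->R->A->L->H->refl->C->L'->H->R'->H->plug->H
Char 7 ('F'): step: R->2, L=7; F->plug->F->R->E->L->A->refl->E->L'->F->R'->A->plug->A
Char 8 ('E'): step: R->3, L=7; E->plug->E->R->D->L->F->refl->D->L'->G->R'->B->plug->G
Char 9 ('G'): step: R->4, L=7; G->plug->B->R->B->L->G->refl->B->L'->C->R'->D->plug->D
Final: ciphertext=GCAFGHAGD, RIGHT=4, LEFT=7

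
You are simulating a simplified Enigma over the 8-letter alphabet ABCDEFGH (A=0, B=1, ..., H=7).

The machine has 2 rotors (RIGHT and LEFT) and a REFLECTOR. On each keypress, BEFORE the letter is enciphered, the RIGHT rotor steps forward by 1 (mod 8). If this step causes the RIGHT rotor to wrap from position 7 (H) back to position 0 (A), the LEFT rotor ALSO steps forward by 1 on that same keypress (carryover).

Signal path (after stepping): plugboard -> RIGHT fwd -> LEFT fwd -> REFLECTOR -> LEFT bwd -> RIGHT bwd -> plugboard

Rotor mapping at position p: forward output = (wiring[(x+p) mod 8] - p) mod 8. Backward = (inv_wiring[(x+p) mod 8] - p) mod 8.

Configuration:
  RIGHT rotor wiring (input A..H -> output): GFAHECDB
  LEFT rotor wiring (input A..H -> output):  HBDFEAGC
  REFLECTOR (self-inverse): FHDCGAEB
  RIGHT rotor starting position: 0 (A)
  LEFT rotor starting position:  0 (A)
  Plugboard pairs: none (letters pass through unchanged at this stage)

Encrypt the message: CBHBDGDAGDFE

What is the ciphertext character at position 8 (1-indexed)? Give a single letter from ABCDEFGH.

Char 1 ('C'): step: R->1, L=0; C->plug->C->R->G->L->G->refl->E->L'->E->R'->A->plug->A
Char 2 ('B'): step: R->2, L=0; B->plug->B->R->F->L->A->refl->F->L'->D->R'->H->plug->H
Char 3 ('H'): step: R->3, L=0; H->plug->H->R->F->L->A->refl->F->L'->D->R'->F->plug->F
Char 4 ('B'): step: R->4, L=0; B->plug->B->R->G->L->G->refl->E->L'->E->R'->G->plug->G
Char 5 ('D'): step: R->5, L=0; D->plug->D->R->B->L->B->refl->H->L'->A->R'->E->plug->E
Char 6 ('G'): step: R->6, L=0; G->plug->G->R->G->L->G->refl->E->L'->E->R'->H->plug->H
Char 7 ('D'): step: R->7, L=0; D->plug->D->R->B->L->B->refl->H->L'->A->R'->E->plug->E
Char 8 ('A'): step: R->0, L->1 (L advanced); A->plug->A->R->G->L->B->refl->H->L'->E->R'->E->plug->E

E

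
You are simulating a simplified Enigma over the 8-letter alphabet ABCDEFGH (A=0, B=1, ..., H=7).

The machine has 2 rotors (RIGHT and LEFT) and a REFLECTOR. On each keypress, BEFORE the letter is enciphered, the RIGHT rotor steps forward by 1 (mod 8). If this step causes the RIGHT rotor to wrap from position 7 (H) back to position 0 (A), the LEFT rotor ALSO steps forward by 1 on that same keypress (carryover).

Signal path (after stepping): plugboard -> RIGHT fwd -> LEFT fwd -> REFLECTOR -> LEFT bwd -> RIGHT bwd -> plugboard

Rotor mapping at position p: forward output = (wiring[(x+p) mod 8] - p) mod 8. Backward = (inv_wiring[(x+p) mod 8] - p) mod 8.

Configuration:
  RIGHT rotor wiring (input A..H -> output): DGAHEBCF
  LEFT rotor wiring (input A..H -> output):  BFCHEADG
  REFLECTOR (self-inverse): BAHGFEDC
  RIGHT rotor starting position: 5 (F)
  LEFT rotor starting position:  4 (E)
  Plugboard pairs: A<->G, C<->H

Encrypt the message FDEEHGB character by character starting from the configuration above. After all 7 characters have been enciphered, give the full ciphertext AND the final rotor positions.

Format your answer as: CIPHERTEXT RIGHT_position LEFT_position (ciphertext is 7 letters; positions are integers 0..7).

Answer: GBAFCEC 4 5

Derivation:
Char 1 ('F'): step: R->6, L=4; F->plug->F->R->B->L->E->refl->F->L'->E->R'->A->plug->G
Char 2 ('D'): step: R->7, L=4; D->plug->D->R->B->L->E->refl->F->L'->E->R'->B->plug->B
Char 3 ('E'): step: R->0, L->5 (L advanced); E->plug->E->R->E->L->A->refl->B->L'->C->R'->G->plug->A
Char 4 ('E'): step: R->1, L=5; E->plug->E->R->A->L->D->refl->G->L'->B->R'->F->plug->F
Char 5 ('H'): step: R->2, L=5; H->plug->C->R->C->L->B->refl->A->L'->E->R'->H->plug->C
Char 6 ('G'): step: R->3, L=5; G->plug->A->R->E->L->A->refl->B->L'->C->R'->E->plug->E
Char 7 ('B'): step: R->4, L=5; B->plug->B->R->F->L->F->refl->E->L'->D->R'->H->plug->C
Final: ciphertext=GBAFCEC, RIGHT=4, LEFT=5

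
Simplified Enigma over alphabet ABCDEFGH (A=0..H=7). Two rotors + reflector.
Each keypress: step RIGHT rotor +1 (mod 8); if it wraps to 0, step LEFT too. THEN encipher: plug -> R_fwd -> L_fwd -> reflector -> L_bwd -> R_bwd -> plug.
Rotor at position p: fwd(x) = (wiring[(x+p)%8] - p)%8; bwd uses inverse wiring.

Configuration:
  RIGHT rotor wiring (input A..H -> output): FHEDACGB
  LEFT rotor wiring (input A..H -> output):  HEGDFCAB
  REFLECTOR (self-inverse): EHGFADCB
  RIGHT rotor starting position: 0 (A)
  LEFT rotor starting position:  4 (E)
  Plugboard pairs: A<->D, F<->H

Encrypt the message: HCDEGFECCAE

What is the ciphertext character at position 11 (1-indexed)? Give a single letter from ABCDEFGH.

Char 1 ('H'): step: R->1, L=4; H->plug->F->R->F->L->A->refl->E->L'->C->R'->C->plug->C
Char 2 ('C'): step: R->2, L=4; C->plug->C->R->G->L->C->refl->G->L'->B->R'->B->plug->B
Char 3 ('D'): step: R->3, L=4; D->plug->A->R->A->L->B->refl->H->L'->H->R'->C->plug->C
Char 4 ('E'): step: R->4, L=4; E->plug->E->R->B->L->G->refl->C->L'->G->R'->B->plug->B
Char 5 ('G'): step: R->5, L=4; G->plug->G->R->G->L->C->refl->G->L'->B->R'->B->plug->B
Char 6 ('F'): step: R->6, L=4; F->plug->H->R->E->L->D->refl->F->L'->D->R'->B->plug->B
Char 7 ('E'): step: R->7, L=4; E->plug->E->R->E->L->D->refl->F->L'->D->R'->G->plug->G
Char 8 ('C'): step: R->0, L->5 (L advanced); C->plug->C->R->E->L->H->refl->B->L'->F->R'->A->plug->D
Char 9 ('C'): step: R->1, L=5; C->plug->C->R->C->L->E->refl->A->L'->H->R'->D->plug->A
Char 10 ('A'): step: R->2, L=5; A->plug->D->R->A->L->F->refl->D->L'->B->R'->B->plug->B
Char 11 ('E'): step: R->3, L=5; E->plug->E->R->G->L->G->refl->C->L'->D->R'->D->plug->A

A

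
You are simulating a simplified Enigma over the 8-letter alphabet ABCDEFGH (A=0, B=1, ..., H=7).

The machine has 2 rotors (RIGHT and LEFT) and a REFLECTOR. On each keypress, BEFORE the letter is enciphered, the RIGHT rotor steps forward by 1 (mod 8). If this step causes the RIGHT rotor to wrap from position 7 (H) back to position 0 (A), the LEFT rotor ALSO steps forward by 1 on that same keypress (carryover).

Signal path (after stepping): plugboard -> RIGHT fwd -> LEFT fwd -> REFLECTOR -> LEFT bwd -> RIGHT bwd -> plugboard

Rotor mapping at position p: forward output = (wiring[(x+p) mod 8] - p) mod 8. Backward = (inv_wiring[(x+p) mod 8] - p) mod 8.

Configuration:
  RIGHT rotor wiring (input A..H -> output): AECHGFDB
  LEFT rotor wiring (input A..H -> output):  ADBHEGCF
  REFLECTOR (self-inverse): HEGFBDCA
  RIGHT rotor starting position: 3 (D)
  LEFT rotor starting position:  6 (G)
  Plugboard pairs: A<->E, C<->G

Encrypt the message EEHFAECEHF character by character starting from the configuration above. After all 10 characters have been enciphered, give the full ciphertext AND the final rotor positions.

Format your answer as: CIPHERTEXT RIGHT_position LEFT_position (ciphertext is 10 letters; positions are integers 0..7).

Answer: CFFBBCGAFA 5 7

Derivation:
Char 1 ('E'): step: R->4, L=6; E->plug->A->R->C->L->C->refl->G->L'->G->R'->G->plug->C
Char 2 ('E'): step: R->5, L=6; E->plug->A->R->A->L->E->refl->B->L'->F->R'->F->plug->F
Char 3 ('H'): step: R->6, L=6; H->plug->H->R->H->L->A->refl->H->L'->B->R'->F->plug->F
Char 4 ('F'): step: R->7, L=6; F->plug->F->R->H->L->A->refl->H->L'->B->R'->B->plug->B
Char 5 ('A'): step: R->0, L->7 (L advanced); A->plug->E->R->G->L->H->refl->A->L'->E->R'->B->plug->B
Char 6 ('E'): step: R->1, L=7; E->plug->A->R->D->L->C->refl->G->L'->A->R'->G->plug->C
Char 7 ('C'): step: R->2, L=7; C->plug->G->R->G->L->H->refl->A->L'->E->R'->C->plug->G
Char 8 ('E'): step: R->3, L=7; E->plug->A->R->E->L->A->refl->H->L'->G->R'->E->plug->A
Char 9 ('H'): step: R->4, L=7; H->plug->H->R->D->L->C->refl->G->L'->A->R'->F->plug->F
Char 10 ('F'): step: R->5, L=7; F->plug->F->R->F->L->F->refl->D->L'->H->R'->E->plug->A
Final: ciphertext=CFFBBCGAFA, RIGHT=5, LEFT=7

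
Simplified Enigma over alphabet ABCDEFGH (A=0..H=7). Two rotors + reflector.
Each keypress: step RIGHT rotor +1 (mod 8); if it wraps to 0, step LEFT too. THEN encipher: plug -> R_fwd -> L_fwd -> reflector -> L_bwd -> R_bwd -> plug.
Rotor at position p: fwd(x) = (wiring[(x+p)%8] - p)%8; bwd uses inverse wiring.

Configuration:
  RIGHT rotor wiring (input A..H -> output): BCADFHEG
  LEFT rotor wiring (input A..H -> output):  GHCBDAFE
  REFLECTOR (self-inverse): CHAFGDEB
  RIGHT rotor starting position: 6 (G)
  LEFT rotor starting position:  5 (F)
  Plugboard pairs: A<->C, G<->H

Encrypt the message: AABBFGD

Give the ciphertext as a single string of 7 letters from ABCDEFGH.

Char 1 ('A'): step: R->7, L=5; A->plug->C->R->D->L->B->refl->H->L'->C->R'->B->plug->B
Char 2 ('A'): step: R->0, L->6 (L advanced); A->plug->C->R->A->L->H->refl->B->L'->D->R'->D->plug->D
Char 3 ('B'): step: R->1, L=6; B->plug->B->R->H->L->C->refl->A->L'->C->R'->C->plug->A
Char 4 ('B'): step: R->2, L=6; B->plug->B->R->B->L->G->refl->E->L'->E->R'->F->plug->F
Char 5 ('F'): step: R->3, L=6; F->plug->F->R->G->L->F->refl->D->L'->F->R'->H->plug->G
Char 6 ('G'): step: R->4, L=6; G->plug->H->R->H->L->C->refl->A->L'->C->R'->D->plug->D
Char 7 ('D'): step: R->5, L=6; D->plug->D->R->E->L->E->refl->G->L'->B->R'->C->plug->A

Answer: BDAFGDA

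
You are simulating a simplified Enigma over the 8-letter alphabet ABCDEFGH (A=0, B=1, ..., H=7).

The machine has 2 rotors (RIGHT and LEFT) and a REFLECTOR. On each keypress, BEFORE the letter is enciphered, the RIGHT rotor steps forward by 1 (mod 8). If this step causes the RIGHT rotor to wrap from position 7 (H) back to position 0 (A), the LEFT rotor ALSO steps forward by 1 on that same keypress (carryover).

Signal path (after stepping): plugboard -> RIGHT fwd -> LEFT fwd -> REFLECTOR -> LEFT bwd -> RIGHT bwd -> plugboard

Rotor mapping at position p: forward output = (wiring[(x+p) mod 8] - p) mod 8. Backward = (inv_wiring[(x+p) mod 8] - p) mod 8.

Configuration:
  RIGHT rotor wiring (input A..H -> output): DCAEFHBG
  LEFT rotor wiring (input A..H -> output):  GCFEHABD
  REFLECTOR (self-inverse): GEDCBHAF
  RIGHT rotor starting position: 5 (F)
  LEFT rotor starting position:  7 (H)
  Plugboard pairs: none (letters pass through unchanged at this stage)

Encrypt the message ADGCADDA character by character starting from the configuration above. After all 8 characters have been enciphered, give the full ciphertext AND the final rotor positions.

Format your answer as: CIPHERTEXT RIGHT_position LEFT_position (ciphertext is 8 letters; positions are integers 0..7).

Char 1 ('A'): step: R->6, L=7; A->plug->A->R->D->L->G->refl->A->L'->F->R'->C->plug->C
Char 2 ('D'): step: R->7, L=7; D->plug->D->R->B->L->H->refl->F->L'->E->R'->B->plug->B
Char 3 ('G'): step: R->0, L->0 (L advanced); G->plug->G->R->B->L->C->refl->D->L'->H->R'->F->plug->F
Char 4 ('C'): step: R->1, L=0; C->plug->C->R->D->L->E->refl->B->L'->G->R'->E->plug->E
Char 5 ('A'): step: R->2, L=0; A->plug->A->R->G->L->B->refl->E->L'->D->R'->C->plug->C
Char 6 ('D'): step: R->3, L=0; D->plug->D->R->G->L->B->refl->E->L'->D->R'->E->plug->E
Char 7 ('D'): step: R->4, L=0; D->plug->D->R->C->L->F->refl->H->L'->E->R'->G->plug->G
Char 8 ('A'): step: R->5, L=0; A->plug->A->R->C->L->F->refl->H->L'->E->R'->B->plug->B
Final: ciphertext=CBFECEGB, RIGHT=5, LEFT=0

Answer: CBFECEGB 5 0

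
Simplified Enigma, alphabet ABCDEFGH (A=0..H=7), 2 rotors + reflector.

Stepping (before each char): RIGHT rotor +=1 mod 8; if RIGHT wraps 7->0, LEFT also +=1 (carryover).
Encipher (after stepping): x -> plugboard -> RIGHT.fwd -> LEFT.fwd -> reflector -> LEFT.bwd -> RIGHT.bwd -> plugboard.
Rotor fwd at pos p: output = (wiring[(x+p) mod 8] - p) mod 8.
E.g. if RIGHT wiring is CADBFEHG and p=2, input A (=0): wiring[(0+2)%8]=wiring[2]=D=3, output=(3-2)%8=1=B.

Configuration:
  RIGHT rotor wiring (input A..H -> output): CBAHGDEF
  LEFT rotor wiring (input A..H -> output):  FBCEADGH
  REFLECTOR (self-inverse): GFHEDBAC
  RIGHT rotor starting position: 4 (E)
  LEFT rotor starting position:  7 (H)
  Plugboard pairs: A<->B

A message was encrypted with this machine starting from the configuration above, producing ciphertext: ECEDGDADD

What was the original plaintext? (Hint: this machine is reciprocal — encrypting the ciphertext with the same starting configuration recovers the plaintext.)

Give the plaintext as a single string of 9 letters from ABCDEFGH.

Answer: DHDBCGHCF

Derivation:
Char 1 ('E'): step: R->5, L=7; E->plug->E->R->E->L->F->refl->B->L'->F->R'->D->plug->D
Char 2 ('C'): step: R->6, L=7; C->plug->C->R->E->L->F->refl->B->L'->F->R'->H->plug->H
Char 3 ('E'): step: R->7, L=7; E->plug->E->R->A->L->A->refl->G->L'->B->R'->D->plug->D
Char 4 ('D'): step: R->0, L->0 (L advanced); D->plug->D->R->H->L->H->refl->C->L'->C->R'->A->plug->B
Char 5 ('G'): step: R->1, L=0; G->plug->G->R->E->L->A->refl->G->L'->G->R'->C->plug->C
Char 6 ('D'): step: R->2, L=0; D->plug->D->R->B->L->B->refl->F->L'->A->R'->G->plug->G
Char 7 ('A'): step: R->3, L=0; A->plug->B->R->D->L->E->refl->D->L'->F->R'->H->plug->H
Char 8 ('D'): step: R->4, L=0; D->plug->D->R->B->L->B->refl->F->L'->A->R'->C->plug->C
Char 9 ('D'): step: R->5, L=0; D->plug->D->R->F->L->D->refl->E->L'->D->R'->F->plug->F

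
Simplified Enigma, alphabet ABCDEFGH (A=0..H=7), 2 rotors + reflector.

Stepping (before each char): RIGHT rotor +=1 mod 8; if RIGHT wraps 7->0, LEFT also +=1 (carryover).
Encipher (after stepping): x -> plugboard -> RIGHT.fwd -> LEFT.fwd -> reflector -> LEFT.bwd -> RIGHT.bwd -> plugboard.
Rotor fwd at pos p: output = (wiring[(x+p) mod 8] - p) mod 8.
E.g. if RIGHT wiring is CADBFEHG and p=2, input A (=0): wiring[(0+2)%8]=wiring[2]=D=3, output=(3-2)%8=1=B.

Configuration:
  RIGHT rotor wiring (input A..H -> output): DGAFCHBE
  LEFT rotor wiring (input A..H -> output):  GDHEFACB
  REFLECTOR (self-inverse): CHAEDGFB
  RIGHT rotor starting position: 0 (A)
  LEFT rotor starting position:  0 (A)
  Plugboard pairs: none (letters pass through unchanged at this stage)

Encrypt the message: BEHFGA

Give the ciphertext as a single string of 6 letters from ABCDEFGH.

Answer: HFDEBH

Derivation:
Char 1 ('B'): step: R->1, L=0; B->plug->B->R->H->L->B->refl->H->L'->C->R'->H->plug->H
Char 2 ('E'): step: R->2, L=0; E->plug->E->R->H->L->B->refl->H->L'->C->R'->F->plug->F
Char 3 ('H'): step: R->3, L=0; H->plug->H->R->F->L->A->refl->C->L'->G->R'->D->plug->D
Char 4 ('F'): step: R->4, L=0; F->plug->F->R->C->L->H->refl->B->L'->H->R'->E->plug->E
Char 5 ('G'): step: R->5, L=0; G->plug->G->R->A->L->G->refl->F->L'->E->R'->B->plug->B
Char 6 ('A'): step: R->6, L=0; A->plug->A->R->D->L->E->refl->D->L'->B->R'->H->plug->H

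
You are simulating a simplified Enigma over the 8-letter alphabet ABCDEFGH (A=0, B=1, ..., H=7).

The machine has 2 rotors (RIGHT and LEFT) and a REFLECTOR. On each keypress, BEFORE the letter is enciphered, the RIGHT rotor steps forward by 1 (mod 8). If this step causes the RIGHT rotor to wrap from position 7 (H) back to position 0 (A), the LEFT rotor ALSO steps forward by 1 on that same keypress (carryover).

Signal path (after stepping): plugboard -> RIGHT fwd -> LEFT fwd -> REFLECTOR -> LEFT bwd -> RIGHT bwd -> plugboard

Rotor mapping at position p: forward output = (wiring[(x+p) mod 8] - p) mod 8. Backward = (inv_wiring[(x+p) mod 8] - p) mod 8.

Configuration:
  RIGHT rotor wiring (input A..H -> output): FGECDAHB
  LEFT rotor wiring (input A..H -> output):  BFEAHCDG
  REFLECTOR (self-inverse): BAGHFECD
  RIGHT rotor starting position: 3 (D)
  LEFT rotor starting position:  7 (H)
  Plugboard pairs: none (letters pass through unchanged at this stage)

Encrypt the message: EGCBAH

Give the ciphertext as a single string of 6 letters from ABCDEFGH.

Char 1 ('E'): step: R->4, L=7; E->plug->E->R->B->L->C->refl->G->L'->C->R'->F->plug->F
Char 2 ('G'): step: R->5, L=7; G->plug->G->R->F->L->A->refl->B->L'->E->R'->C->plug->C
Char 3 ('C'): step: R->6, L=7; C->plug->C->R->H->L->E->refl->F->L'->D->R'->B->plug->B
Char 4 ('B'): step: R->7, L=7; B->plug->B->R->G->L->D->refl->H->L'->A->R'->H->plug->H
Char 5 ('A'): step: R->0, L->0 (L advanced); A->plug->A->R->F->L->C->refl->G->L'->H->R'->G->plug->G
Char 6 ('H'): step: R->1, L=0; H->plug->H->R->E->L->H->refl->D->L'->G->R'->F->plug->F

Answer: FCBHGF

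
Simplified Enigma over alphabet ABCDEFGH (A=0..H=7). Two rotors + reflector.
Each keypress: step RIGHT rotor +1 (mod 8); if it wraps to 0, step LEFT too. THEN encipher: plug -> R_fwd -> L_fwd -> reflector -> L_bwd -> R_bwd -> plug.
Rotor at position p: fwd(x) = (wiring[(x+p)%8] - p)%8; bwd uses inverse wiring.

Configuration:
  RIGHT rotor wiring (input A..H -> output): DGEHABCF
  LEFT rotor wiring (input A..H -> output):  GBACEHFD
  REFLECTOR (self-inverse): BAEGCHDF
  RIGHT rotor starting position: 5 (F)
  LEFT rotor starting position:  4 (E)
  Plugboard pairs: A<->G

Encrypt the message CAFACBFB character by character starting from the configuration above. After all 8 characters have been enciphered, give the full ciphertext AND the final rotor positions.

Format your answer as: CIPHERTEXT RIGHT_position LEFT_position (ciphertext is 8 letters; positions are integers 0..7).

Answer: HEGEDEBA 5 5

Derivation:
Char 1 ('C'): step: R->6, L=4; C->plug->C->R->F->L->F->refl->H->L'->D->R'->H->plug->H
Char 2 ('A'): step: R->7, L=4; A->plug->G->R->C->L->B->refl->A->L'->A->R'->E->plug->E
Char 3 ('F'): step: R->0, L->5 (L advanced); F->plug->F->R->B->L->A->refl->B->L'->D->R'->A->plug->G
Char 4 ('A'): step: R->1, L=5; A->plug->G->R->E->L->E->refl->C->L'->A->R'->E->plug->E
Char 5 ('C'): step: R->2, L=5; C->plug->C->R->G->L->F->refl->H->L'->H->R'->D->plug->D
Char 6 ('B'): step: R->3, L=5; B->plug->B->R->F->L->D->refl->G->L'->C->R'->E->plug->E
Char 7 ('F'): step: R->4, L=5; F->plug->F->R->C->L->G->refl->D->L'->F->R'->B->plug->B
Char 8 ('B'): step: R->5, L=5; B->plug->B->R->F->L->D->refl->G->L'->C->R'->G->plug->A
Final: ciphertext=HEGEDEBA, RIGHT=5, LEFT=5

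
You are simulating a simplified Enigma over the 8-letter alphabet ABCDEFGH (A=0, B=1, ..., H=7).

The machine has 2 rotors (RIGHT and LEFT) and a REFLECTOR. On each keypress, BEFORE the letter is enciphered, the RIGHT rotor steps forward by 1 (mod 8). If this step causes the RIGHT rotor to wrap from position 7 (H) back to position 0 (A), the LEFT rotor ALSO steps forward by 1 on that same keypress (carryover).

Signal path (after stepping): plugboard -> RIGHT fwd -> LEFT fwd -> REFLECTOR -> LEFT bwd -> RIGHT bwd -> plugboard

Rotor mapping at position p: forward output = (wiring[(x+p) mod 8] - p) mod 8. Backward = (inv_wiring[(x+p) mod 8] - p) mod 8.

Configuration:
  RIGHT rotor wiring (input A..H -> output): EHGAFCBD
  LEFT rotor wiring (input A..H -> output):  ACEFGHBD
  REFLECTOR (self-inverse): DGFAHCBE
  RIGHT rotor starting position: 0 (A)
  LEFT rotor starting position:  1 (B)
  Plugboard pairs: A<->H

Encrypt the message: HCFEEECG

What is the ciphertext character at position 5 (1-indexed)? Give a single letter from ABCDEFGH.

Char 1 ('H'): step: R->1, L=1; H->plug->A->R->G->L->C->refl->F->L'->D->R'->H->plug->A
Char 2 ('C'): step: R->2, L=1; C->plug->C->R->D->L->F->refl->C->L'->G->R'->B->plug->B
Char 3 ('F'): step: R->3, L=1; F->plug->F->R->B->L->D->refl->A->L'->F->R'->A->plug->H
Char 4 ('E'): step: R->4, L=1; E->plug->E->R->A->L->B->refl->G->L'->E->R'->H->plug->A
Char 5 ('E'): step: R->5, L=1; E->plug->E->R->C->L->E->refl->H->L'->H->R'->D->plug->D

D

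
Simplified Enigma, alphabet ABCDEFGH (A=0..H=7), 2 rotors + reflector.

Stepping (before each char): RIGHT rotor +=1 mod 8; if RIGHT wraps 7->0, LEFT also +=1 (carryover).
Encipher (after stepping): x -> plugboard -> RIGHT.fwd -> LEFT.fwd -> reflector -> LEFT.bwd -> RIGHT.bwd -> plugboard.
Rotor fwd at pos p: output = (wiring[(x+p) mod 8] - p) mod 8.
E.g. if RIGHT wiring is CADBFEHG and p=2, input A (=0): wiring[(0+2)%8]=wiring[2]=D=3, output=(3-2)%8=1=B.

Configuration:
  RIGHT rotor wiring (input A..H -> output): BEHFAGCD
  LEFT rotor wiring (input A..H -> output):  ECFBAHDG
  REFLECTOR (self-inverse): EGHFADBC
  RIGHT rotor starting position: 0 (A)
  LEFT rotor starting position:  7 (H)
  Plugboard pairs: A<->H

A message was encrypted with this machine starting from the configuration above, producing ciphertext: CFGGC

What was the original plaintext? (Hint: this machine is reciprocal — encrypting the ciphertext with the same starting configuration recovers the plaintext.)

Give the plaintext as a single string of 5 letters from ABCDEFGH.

Char 1 ('C'): step: R->1, L=7; C->plug->C->R->E->L->C->refl->H->L'->A->R'->H->plug->A
Char 2 ('F'): step: R->2, L=7; F->plug->F->R->B->L->F->refl->D->L'->C->R'->H->plug->A
Char 3 ('G'): step: R->3, L=7; G->plug->G->R->B->L->F->refl->D->L'->C->R'->A->plug->H
Char 4 ('G'): step: R->4, L=7; G->plug->G->R->D->L->G->refl->B->L'->F->R'->E->plug->E
Char 5 ('C'): step: R->5, L=7; C->plug->C->R->G->L->A->refl->E->L'->H->R'->E->plug->E

Answer: AAHEE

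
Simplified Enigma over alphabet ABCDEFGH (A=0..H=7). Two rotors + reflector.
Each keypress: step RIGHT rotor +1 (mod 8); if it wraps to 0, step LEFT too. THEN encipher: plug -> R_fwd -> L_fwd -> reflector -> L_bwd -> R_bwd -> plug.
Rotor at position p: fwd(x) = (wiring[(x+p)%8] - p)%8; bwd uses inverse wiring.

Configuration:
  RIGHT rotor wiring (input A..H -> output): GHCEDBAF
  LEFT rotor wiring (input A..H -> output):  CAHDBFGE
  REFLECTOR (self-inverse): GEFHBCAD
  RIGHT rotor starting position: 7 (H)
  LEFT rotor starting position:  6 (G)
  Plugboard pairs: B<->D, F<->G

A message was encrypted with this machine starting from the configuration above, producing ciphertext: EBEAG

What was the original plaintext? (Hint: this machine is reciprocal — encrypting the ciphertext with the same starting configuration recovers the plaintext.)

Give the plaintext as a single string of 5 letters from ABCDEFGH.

Answer: AFGHF

Derivation:
Char 1 ('E'): step: R->0, L->7 (L advanced); E->plug->E->R->D->L->A->refl->G->L'->G->R'->A->plug->A
Char 2 ('B'): step: R->1, L=7; B->plug->D->R->C->L->B->refl->E->L'->E->R'->G->plug->F
Char 3 ('E'): step: R->2, L=7; E->plug->E->R->G->L->G->refl->A->L'->D->R'->F->plug->G
Char 4 ('A'): step: R->3, L=7; A->plug->A->R->B->L->D->refl->H->L'->H->R'->H->plug->H
Char 5 ('G'): step: R->4, L=7; G->plug->F->R->D->L->A->refl->G->L'->G->R'->G->plug->F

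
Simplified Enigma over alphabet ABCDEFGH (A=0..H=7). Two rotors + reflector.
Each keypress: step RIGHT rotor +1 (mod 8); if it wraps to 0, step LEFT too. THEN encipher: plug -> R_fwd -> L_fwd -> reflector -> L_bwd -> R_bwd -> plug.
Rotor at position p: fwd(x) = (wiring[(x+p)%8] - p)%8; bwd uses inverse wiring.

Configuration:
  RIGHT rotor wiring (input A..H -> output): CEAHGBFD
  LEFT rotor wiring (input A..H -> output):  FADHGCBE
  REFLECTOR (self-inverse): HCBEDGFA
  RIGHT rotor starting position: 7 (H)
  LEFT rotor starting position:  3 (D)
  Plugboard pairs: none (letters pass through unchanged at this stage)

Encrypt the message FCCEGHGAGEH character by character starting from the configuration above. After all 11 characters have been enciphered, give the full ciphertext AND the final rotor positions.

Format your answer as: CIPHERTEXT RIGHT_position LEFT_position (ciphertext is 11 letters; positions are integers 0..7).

Answer: AAGAFGCECDE 2 5

Derivation:
Char 1 ('F'): step: R->0, L->4 (L advanced); F->plug->F->R->B->L->G->refl->F->L'->C->R'->A->plug->A
Char 2 ('C'): step: R->1, L=4; C->plug->C->R->G->L->H->refl->A->L'->D->R'->A->plug->A
Char 3 ('C'): step: R->2, L=4; C->plug->C->R->E->L->B->refl->C->L'->A->R'->G->plug->G
Char 4 ('E'): step: R->3, L=4; E->plug->E->R->A->L->C->refl->B->L'->E->R'->A->plug->A
Char 5 ('G'): step: R->4, L=4; G->plug->G->R->E->L->B->refl->C->L'->A->R'->F->plug->F
Char 6 ('H'): step: R->5, L=4; H->plug->H->R->B->L->G->refl->F->L'->C->R'->G->plug->G
Char 7 ('G'): step: R->6, L=4; G->plug->G->R->A->L->C->refl->B->L'->E->R'->C->plug->C
Char 8 ('A'): step: R->7, L=4; A->plug->A->R->E->L->B->refl->C->L'->A->R'->E->plug->E
Char 9 ('G'): step: R->0, L->5 (L advanced); G->plug->G->R->F->L->G->refl->F->L'->A->R'->C->plug->C
Char 10 ('E'): step: R->1, L=5; E->plug->E->R->A->L->F->refl->G->L'->F->R'->D->plug->D
Char 11 ('H'): step: R->2, L=5; H->plug->H->R->C->L->H->refl->A->L'->D->R'->E->plug->E
Final: ciphertext=AAGAFGCECDE, RIGHT=2, LEFT=5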